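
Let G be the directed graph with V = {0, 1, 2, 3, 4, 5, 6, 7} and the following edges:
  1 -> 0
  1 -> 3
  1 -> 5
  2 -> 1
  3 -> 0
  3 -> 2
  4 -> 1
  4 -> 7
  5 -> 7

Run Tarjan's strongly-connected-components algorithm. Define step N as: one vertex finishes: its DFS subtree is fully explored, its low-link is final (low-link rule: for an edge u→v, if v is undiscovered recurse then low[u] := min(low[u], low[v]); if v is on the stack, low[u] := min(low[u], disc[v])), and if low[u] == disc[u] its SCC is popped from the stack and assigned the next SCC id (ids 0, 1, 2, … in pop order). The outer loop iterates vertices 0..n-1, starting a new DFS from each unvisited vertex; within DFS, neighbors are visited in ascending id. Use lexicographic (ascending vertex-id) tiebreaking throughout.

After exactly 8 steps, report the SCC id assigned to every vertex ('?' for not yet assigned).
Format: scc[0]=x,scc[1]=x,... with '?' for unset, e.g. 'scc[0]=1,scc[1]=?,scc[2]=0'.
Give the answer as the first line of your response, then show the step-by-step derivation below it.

scc[0]=0,scc[1]=3,scc[2]=3,scc[3]=3,scc[4]=4,scc[5]=2,scc[6]=5,scc[7]=1

step 1: low=(low[0]=0,low[1]=?,low[2]=?,low[3]=?,low[4]=?,low[5]=?,low[6]=?,low[7]=?); scc=(scc[0]=0,scc[1]=?,scc[2]=?,scc[3]=?,scc[4]=?,scc[5]=?,scc[6]=?,scc[7]=?)
step 2: low=(low[0]=0,low[1]=1,low[2]=1,low[3]=2,low[4]=?,low[5]=?,low[6]=?,low[7]=?); scc=(scc[0]=0,scc[1]=?,scc[2]=?,scc[3]=?,scc[4]=?,scc[5]=?,scc[6]=?,scc[7]=?)
step 3: low=(low[0]=0,low[1]=1,low[2]=1,low[3]=1,low[4]=?,low[5]=?,low[6]=?,low[7]=?); scc=(scc[0]=0,scc[1]=?,scc[2]=?,scc[3]=?,scc[4]=?,scc[5]=?,scc[6]=?,scc[7]=?)
step 4: low=(low[0]=0,low[1]=1,low[2]=1,low[3]=1,low[4]=?,low[5]=4,low[6]=?,low[7]=5); scc=(scc[0]=0,scc[1]=?,scc[2]=?,scc[3]=?,scc[4]=?,scc[5]=?,scc[6]=?,scc[7]=1)
step 5: low=(low[0]=0,low[1]=1,low[2]=1,low[3]=1,low[4]=?,low[5]=4,low[6]=?,low[7]=5); scc=(scc[0]=0,scc[1]=?,scc[2]=?,scc[3]=?,scc[4]=?,scc[5]=2,scc[6]=?,scc[7]=1)
step 6: low=(low[0]=0,low[1]=1,low[2]=1,low[3]=1,low[4]=?,low[5]=4,low[6]=?,low[7]=5); scc=(scc[0]=0,scc[1]=3,scc[2]=3,scc[3]=3,scc[4]=?,scc[5]=2,scc[6]=?,scc[7]=1)
step 7: low=(low[0]=0,low[1]=1,low[2]=1,low[3]=1,low[4]=6,low[5]=4,low[6]=?,low[7]=5); scc=(scc[0]=0,scc[1]=3,scc[2]=3,scc[3]=3,scc[4]=4,scc[5]=2,scc[6]=?,scc[7]=1)
step 8: low=(low[0]=0,low[1]=1,low[2]=1,low[3]=1,low[4]=6,low[5]=4,low[6]=7,low[7]=5); scc=(scc[0]=0,scc[1]=3,scc[2]=3,scc[3]=3,scc[4]=4,scc[5]=2,scc[6]=5,scc[7]=1)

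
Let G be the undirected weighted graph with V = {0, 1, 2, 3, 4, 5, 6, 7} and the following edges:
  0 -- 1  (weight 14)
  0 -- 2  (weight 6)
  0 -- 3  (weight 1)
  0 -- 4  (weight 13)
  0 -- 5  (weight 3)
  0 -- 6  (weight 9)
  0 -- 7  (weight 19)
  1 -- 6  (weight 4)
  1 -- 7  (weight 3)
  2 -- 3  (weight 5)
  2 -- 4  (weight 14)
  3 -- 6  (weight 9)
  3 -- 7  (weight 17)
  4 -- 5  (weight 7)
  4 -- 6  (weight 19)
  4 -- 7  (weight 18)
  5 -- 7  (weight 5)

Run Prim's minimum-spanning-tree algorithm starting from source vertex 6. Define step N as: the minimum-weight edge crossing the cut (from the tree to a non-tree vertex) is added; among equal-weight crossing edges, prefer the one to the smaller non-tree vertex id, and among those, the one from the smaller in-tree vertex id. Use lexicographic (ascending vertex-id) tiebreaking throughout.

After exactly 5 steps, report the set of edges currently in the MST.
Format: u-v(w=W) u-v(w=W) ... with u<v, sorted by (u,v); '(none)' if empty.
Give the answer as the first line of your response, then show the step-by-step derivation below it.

0-3(w=1) 0-5(w=3) 1-6(w=4) 1-7(w=3) 5-7(w=5)

step 1: add edge 1-6 (w=4); MST = {1-6(w=4)}
step 2: add edge 1-7 (w=3); MST = {1-6(w=4) 1-7(w=3)}
step 3: add edge 5-7 (w=5); MST = {1-6(w=4) 1-7(w=3) 5-7(w=5)}
step 4: add edge 0-5 (w=3); MST = {0-5(w=3) 1-6(w=4) 1-7(w=3) 5-7(w=5)}
step 5: add edge 0-3 (w=1); MST = {0-3(w=1) 0-5(w=3) 1-6(w=4) 1-7(w=3) 5-7(w=5)}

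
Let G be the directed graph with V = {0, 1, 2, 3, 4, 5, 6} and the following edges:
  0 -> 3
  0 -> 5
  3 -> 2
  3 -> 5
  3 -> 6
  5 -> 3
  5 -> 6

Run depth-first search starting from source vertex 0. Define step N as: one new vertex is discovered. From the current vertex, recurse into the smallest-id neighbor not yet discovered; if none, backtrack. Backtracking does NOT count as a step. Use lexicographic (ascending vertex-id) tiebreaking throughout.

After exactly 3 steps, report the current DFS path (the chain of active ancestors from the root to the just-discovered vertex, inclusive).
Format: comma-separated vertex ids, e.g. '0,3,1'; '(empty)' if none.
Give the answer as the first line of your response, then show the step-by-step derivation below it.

0,3,2

step 1: discover 0; path=0; order=0
step 2: discover 3; path=0>3; order=0,3
step 3: discover 2; path=0>3>2; order=0,3,2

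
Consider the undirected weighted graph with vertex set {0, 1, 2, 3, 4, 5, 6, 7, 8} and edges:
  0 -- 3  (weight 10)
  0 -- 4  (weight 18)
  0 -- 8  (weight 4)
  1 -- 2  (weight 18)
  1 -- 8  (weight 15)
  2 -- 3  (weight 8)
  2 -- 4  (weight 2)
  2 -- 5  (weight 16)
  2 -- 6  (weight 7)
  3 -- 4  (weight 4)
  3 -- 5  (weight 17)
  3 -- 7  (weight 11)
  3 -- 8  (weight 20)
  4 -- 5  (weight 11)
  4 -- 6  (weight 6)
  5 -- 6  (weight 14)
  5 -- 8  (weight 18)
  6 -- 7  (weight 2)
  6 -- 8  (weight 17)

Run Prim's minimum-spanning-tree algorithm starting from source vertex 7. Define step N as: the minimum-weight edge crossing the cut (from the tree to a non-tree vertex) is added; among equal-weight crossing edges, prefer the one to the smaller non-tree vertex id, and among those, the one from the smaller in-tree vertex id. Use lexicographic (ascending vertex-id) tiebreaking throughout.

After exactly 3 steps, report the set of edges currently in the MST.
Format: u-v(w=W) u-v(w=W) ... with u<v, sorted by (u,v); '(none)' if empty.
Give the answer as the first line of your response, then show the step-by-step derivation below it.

2-4(w=2) 4-6(w=6) 6-7(w=2)

step 1: add edge 6-7 (w=2); MST = {6-7(w=2)}
step 2: add edge 4-6 (w=6); MST = {4-6(w=6) 6-7(w=2)}
step 3: add edge 2-4 (w=2); MST = {2-4(w=2) 4-6(w=6) 6-7(w=2)}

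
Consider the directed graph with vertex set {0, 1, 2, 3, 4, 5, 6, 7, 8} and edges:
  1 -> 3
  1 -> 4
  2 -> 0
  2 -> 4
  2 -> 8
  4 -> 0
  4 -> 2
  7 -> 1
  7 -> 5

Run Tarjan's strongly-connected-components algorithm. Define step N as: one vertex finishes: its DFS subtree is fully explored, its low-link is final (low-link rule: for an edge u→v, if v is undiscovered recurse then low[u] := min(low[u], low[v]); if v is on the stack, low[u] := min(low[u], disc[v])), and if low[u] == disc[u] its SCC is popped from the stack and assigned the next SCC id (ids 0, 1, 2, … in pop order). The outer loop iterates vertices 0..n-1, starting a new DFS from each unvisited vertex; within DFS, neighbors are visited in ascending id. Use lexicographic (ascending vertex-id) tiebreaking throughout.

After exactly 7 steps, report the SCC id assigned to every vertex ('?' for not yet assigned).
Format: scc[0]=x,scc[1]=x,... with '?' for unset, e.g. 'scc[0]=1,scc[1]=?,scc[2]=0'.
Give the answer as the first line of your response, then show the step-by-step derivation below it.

scc[0]=0,scc[1]=4,scc[2]=3,scc[3]=1,scc[4]=3,scc[5]=5,scc[6]=?,scc[7]=?,scc[8]=2

step 1: low=(low[0]=0,low[1]=?,low[2]=?,low[3]=?,low[4]=?,low[5]=?,low[6]=?,low[7]=?,low[8]=?); scc=(scc[0]=0,scc[1]=?,scc[2]=?,scc[3]=?,scc[4]=?,scc[5]=?,scc[6]=?,scc[7]=?,scc[8]=?)
step 2: low=(low[0]=0,low[1]=1,low[2]=?,low[3]=2,low[4]=?,low[5]=?,low[6]=?,low[7]=?,low[8]=?); scc=(scc[0]=0,scc[1]=?,scc[2]=?,scc[3]=1,scc[4]=?,scc[5]=?,scc[6]=?,scc[7]=?,scc[8]=?)
step 3: low=(low[0]=0,low[1]=1,low[2]=3,low[3]=2,low[4]=3,low[5]=?,low[6]=?,low[7]=?,low[8]=5); scc=(scc[0]=0,scc[1]=?,scc[2]=?,scc[3]=1,scc[4]=?,scc[5]=?,scc[6]=?,scc[7]=?,scc[8]=2)
step 4: low=(low[0]=0,low[1]=1,low[2]=3,low[3]=2,low[4]=3,low[5]=?,low[6]=?,low[7]=?,low[8]=5); scc=(scc[0]=0,scc[1]=?,scc[2]=?,scc[3]=1,scc[4]=?,scc[5]=?,scc[6]=?,scc[7]=?,scc[8]=2)
step 5: low=(low[0]=0,low[1]=1,low[2]=3,low[3]=2,low[4]=3,low[5]=?,low[6]=?,low[7]=?,low[8]=5); scc=(scc[0]=0,scc[1]=?,scc[2]=3,scc[3]=1,scc[4]=3,scc[5]=?,scc[6]=?,scc[7]=?,scc[8]=2)
step 6: low=(low[0]=0,low[1]=1,low[2]=3,low[3]=2,low[4]=3,low[5]=?,low[6]=?,low[7]=?,low[8]=5); scc=(scc[0]=0,scc[1]=4,scc[2]=3,scc[3]=1,scc[4]=3,scc[5]=?,scc[6]=?,scc[7]=?,scc[8]=2)
step 7: low=(low[0]=0,low[1]=1,low[2]=3,low[3]=2,low[4]=3,low[5]=6,low[6]=?,low[7]=?,low[8]=5); scc=(scc[0]=0,scc[1]=4,scc[2]=3,scc[3]=1,scc[4]=3,scc[5]=5,scc[6]=?,scc[7]=?,scc[8]=2)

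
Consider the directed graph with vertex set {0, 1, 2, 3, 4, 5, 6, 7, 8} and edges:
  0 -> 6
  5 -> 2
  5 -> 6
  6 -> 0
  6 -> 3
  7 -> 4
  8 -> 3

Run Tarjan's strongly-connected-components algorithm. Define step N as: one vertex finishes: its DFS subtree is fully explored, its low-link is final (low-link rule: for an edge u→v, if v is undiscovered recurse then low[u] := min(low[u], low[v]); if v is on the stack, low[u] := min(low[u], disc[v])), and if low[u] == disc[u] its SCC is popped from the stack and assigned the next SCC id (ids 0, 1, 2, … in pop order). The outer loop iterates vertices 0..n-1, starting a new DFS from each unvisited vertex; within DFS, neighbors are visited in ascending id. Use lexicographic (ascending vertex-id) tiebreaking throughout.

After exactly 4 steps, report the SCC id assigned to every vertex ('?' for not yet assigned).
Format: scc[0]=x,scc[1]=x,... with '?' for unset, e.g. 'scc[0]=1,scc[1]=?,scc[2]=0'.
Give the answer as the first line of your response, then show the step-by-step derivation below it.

scc[0]=1,scc[1]=2,scc[2]=?,scc[3]=0,scc[4]=?,scc[5]=?,scc[6]=1,scc[7]=?,scc[8]=?

step 1: low=(low[0]=0,low[1]=?,low[2]=?,low[3]=2,low[4]=?,low[5]=?,low[6]=0,low[7]=?,low[8]=?); scc=(scc[0]=?,scc[1]=?,scc[2]=?,scc[3]=0,scc[4]=?,scc[5]=?,scc[6]=?,scc[7]=?,scc[8]=?)
step 2: low=(low[0]=0,low[1]=?,low[2]=?,low[3]=2,low[4]=?,low[5]=?,low[6]=0,low[7]=?,low[8]=?); scc=(scc[0]=?,scc[1]=?,scc[2]=?,scc[3]=0,scc[4]=?,scc[5]=?,scc[6]=?,scc[7]=?,scc[8]=?)
step 3: low=(low[0]=0,low[1]=?,low[2]=?,low[3]=2,low[4]=?,low[5]=?,low[6]=0,low[7]=?,low[8]=?); scc=(scc[0]=1,scc[1]=?,scc[2]=?,scc[3]=0,scc[4]=?,scc[5]=?,scc[6]=1,scc[7]=?,scc[8]=?)
step 4: low=(low[0]=0,low[1]=3,low[2]=?,low[3]=2,low[4]=?,low[5]=?,low[6]=0,low[7]=?,low[8]=?); scc=(scc[0]=1,scc[1]=2,scc[2]=?,scc[3]=0,scc[4]=?,scc[5]=?,scc[6]=1,scc[7]=?,scc[8]=?)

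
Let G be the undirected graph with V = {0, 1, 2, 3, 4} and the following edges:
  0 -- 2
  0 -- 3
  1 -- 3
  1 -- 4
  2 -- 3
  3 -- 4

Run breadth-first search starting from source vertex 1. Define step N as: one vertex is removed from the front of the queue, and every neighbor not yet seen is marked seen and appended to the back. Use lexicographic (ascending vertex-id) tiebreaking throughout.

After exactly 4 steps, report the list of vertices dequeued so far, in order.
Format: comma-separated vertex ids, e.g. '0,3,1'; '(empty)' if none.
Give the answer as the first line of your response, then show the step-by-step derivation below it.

1,3,4,0

step 1: dequeue 1; queue=[3,4]; order=1
step 2: dequeue 3; queue=[4,0,2]; order=1,3
step 3: dequeue 4; queue=[0,2]; order=1,3,4
step 4: dequeue 0; queue=[2]; order=1,3,4,0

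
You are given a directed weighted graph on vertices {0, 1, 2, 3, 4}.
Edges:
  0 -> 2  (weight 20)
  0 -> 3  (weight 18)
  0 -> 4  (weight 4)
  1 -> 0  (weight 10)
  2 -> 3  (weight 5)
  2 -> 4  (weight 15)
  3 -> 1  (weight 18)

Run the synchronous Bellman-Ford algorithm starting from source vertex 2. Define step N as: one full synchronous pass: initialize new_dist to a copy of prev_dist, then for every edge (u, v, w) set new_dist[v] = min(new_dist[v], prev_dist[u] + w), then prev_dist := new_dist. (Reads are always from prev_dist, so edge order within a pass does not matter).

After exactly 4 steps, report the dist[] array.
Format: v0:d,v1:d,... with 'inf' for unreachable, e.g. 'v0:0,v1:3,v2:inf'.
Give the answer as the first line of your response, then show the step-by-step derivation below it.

v0:33,v1:23,v2:0,v3:5,v4:15

step 1: dist = v0:inf,v1:inf,v2:0,v3:5,v4:15
step 2: dist = v0:inf,v1:23,v2:0,v3:5,v4:15
step 3: dist = v0:33,v1:23,v2:0,v3:5,v4:15
step 4: dist = v0:33,v1:23,v2:0,v3:5,v4:15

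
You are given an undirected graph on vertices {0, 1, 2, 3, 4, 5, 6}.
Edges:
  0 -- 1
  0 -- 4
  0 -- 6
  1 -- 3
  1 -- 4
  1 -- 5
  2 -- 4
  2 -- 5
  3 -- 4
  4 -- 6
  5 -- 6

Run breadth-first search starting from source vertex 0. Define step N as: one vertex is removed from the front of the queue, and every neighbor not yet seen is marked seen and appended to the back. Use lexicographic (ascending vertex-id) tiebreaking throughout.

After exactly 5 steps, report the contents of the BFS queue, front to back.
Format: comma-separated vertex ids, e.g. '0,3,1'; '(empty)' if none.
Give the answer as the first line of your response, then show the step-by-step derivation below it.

5,2

step 1: dequeue 0; queue=[1,4,6]; order=0
step 2: dequeue 1; queue=[4,6,3,5]; order=0,1
step 3: dequeue 4; queue=[6,3,5,2]; order=0,1,4
step 4: dequeue 6; queue=[3,5,2]; order=0,1,4,6
step 5: dequeue 3; queue=[5,2]; order=0,1,4,6,3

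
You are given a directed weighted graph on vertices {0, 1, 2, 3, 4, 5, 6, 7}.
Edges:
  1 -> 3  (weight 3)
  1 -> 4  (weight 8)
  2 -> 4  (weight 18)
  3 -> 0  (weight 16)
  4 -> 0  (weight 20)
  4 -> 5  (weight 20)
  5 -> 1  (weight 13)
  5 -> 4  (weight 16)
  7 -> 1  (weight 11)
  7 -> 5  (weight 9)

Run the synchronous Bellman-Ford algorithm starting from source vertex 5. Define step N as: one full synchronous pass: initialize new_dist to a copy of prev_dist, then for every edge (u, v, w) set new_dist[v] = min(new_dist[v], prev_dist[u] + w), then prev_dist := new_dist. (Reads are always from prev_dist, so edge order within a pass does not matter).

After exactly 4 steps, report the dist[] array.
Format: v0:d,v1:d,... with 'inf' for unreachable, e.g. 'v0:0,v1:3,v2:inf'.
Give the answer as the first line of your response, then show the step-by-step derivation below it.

v0:32,v1:13,v2:inf,v3:16,v4:16,v5:0,v6:inf,v7:inf

step 1: dist = v0:inf,v1:13,v2:inf,v3:inf,v4:16,v5:0,v6:inf,v7:inf
step 2: dist = v0:36,v1:13,v2:inf,v3:16,v4:16,v5:0,v6:inf,v7:inf
step 3: dist = v0:32,v1:13,v2:inf,v3:16,v4:16,v5:0,v6:inf,v7:inf
step 4: dist = v0:32,v1:13,v2:inf,v3:16,v4:16,v5:0,v6:inf,v7:inf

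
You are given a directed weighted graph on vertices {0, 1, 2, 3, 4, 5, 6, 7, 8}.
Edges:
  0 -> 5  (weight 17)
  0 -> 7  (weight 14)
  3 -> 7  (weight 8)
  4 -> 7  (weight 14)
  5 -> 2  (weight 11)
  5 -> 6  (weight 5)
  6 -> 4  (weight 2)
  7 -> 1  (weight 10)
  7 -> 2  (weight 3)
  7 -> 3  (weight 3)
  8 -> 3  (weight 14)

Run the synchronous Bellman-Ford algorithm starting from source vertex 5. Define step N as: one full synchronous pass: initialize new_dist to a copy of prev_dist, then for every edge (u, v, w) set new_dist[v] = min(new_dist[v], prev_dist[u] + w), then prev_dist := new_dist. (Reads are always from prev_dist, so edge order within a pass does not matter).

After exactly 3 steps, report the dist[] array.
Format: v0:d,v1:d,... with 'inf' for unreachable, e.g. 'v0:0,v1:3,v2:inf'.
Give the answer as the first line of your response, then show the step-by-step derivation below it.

v0:inf,v1:inf,v2:11,v3:inf,v4:7,v5:0,v6:5,v7:21,v8:inf

step 1: dist = v0:inf,v1:inf,v2:11,v3:inf,v4:inf,v5:0,v6:5,v7:inf,v8:inf
step 2: dist = v0:inf,v1:inf,v2:11,v3:inf,v4:7,v5:0,v6:5,v7:inf,v8:inf
step 3: dist = v0:inf,v1:inf,v2:11,v3:inf,v4:7,v5:0,v6:5,v7:21,v8:inf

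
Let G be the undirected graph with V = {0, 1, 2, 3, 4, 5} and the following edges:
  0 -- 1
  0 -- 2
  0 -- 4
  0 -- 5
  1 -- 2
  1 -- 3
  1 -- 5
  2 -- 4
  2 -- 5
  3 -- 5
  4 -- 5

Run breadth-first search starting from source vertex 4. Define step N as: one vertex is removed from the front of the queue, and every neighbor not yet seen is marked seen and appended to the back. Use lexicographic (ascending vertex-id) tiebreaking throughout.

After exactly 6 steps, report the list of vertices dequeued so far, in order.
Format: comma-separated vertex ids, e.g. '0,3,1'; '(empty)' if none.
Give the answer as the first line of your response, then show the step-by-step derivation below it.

4,0,2,5,1,3

step 1: dequeue 4; queue=[0,2,5]; order=4
step 2: dequeue 0; queue=[2,5,1]; order=4,0
step 3: dequeue 2; queue=[5,1]; order=4,0,2
step 4: dequeue 5; queue=[1,3]; order=4,0,2,5
step 5: dequeue 1; queue=[3]; order=4,0,2,5,1
step 6: dequeue 3; queue=[(empty)]; order=4,0,2,5,1,3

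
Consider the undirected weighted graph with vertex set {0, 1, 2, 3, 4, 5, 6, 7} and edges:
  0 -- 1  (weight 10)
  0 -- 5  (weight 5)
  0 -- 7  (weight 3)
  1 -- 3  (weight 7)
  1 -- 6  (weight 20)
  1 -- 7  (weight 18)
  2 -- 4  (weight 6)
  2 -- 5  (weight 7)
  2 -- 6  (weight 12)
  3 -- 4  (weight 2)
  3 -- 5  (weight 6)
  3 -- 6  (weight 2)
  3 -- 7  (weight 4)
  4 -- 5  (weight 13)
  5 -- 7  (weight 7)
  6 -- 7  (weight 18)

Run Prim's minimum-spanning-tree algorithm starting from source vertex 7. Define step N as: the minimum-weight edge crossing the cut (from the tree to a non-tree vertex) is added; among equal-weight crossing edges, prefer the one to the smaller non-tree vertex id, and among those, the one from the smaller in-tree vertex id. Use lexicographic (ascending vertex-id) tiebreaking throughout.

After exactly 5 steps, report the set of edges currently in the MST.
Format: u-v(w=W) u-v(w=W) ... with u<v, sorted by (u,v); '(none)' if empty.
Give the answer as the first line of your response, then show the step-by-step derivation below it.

0-5(w=5) 0-7(w=3) 3-4(w=2) 3-6(w=2) 3-7(w=4)

step 1: add edge 0-7 (w=3); MST = {0-7(w=3)}
step 2: add edge 3-7 (w=4); MST = {0-7(w=3) 3-7(w=4)}
step 3: add edge 3-4 (w=2); MST = {0-7(w=3) 3-4(w=2) 3-7(w=4)}
step 4: add edge 3-6 (w=2); MST = {0-7(w=3) 3-4(w=2) 3-6(w=2) 3-7(w=4)}
step 5: add edge 0-5 (w=5); MST = {0-5(w=5) 0-7(w=3) 3-4(w=2) 3-6(w=2) 3-7(w=4)}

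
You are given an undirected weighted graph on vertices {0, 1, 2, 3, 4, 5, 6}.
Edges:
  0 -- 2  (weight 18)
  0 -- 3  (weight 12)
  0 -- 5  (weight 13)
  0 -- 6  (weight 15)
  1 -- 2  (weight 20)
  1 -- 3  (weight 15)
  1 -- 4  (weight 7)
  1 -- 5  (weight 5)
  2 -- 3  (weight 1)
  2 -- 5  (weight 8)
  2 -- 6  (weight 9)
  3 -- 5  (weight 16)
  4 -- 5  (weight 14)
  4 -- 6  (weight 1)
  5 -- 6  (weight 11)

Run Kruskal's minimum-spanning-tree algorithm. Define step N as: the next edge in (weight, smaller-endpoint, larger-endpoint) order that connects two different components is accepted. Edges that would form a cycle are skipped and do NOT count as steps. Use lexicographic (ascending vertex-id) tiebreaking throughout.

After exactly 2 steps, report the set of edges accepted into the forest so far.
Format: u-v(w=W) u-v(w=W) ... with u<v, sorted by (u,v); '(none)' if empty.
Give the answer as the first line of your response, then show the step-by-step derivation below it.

2-3(w=1) 4-6(w=1)

step 1: add edge 2-3 (w=1); MST = {2-3(w=1)}
step 2: add edge 4-6 (w=1); MST = {2-3(w=1) 4-6(w=1)}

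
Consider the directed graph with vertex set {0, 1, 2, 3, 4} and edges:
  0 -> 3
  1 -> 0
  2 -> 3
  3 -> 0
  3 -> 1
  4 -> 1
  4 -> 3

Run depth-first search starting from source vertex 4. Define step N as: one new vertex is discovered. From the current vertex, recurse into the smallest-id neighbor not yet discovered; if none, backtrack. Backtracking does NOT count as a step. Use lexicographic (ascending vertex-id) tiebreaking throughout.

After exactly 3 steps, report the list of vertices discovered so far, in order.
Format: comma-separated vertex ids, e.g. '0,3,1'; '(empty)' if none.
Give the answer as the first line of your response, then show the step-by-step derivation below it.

4,1,0

step 1: discover 4; path=4; order=4
step 2: discover 1; path=4>1; order=4,1
step 3: discover 0; path=4>1>0; order=4,1,0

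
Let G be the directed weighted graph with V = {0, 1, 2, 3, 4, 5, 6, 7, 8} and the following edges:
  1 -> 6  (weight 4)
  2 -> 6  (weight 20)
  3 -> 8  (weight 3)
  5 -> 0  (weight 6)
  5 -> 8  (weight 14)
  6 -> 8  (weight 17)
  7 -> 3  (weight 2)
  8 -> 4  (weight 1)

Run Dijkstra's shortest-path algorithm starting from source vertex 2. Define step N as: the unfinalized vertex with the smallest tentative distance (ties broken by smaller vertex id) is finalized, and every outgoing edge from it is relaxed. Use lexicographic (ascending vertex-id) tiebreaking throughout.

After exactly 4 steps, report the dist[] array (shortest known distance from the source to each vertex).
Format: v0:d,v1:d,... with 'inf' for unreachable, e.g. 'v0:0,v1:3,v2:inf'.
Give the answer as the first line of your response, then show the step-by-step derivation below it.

v0:inf,v1:inf,v2:0,v3:inf,v4:38,v5:inf,v6:20,v7:inf,v8:37

step 1: dist = v0:inf,v1:inf,v2:0,v3:inf,v4:inf,v5:inf,v6:20,v7:inf,v8:inf
step 2: dist = v0:inf,v1:inf,v2:0,v3:inf,v4:inf,v5:inf,v6:20,v7:inf,v8:37
step 3: dist = v0:inf,v1:inf,v2:0,v3:inf,v4:38,v5:inf,v6:20,v7:inf,v8:37
step 4: dist = v0:inf,v1:inf,v2:0,v3:inf,v4:38,v5:inf,v6:20,v7:inf,v8:37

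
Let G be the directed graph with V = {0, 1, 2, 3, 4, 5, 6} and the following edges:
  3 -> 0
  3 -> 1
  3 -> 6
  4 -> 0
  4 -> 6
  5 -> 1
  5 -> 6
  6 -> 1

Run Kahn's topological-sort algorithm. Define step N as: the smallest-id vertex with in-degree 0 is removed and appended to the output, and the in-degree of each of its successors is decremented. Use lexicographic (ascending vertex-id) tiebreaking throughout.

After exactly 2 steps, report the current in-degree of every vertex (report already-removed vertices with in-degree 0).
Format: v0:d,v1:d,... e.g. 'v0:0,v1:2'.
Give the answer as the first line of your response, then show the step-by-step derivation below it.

v0:1,v1:2,v2:0,v3:0,v4:0,v5:0,v6:2

step 1: output 2; order=[2]; indeg=(2,3,0,0,0,0,3)
step 2: output 3; order=[2,3]; indeg=(1,2,0,0,0,0,2)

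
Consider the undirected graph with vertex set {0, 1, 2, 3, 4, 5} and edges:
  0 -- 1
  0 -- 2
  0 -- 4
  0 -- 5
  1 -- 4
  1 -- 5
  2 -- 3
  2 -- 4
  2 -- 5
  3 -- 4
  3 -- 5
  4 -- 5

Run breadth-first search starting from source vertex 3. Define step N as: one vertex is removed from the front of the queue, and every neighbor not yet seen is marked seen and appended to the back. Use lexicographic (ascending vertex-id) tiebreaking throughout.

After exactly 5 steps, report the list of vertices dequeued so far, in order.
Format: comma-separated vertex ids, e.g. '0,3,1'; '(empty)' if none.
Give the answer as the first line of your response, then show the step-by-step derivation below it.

3,2,4,5,0

step 1: dequeue 3; queue=[2,4,5]; order=3
step 2: dequeue 2; queue=[4,5,0]; order=3,2
step 3: dequeue 4; queue=[5,0,1]; order=3,2,4
step 4: dequeue 5; queue=[0,1]; order=3,2,4,5
step 5: dequeue 0; queue=[1]; order=3,2,4,5,0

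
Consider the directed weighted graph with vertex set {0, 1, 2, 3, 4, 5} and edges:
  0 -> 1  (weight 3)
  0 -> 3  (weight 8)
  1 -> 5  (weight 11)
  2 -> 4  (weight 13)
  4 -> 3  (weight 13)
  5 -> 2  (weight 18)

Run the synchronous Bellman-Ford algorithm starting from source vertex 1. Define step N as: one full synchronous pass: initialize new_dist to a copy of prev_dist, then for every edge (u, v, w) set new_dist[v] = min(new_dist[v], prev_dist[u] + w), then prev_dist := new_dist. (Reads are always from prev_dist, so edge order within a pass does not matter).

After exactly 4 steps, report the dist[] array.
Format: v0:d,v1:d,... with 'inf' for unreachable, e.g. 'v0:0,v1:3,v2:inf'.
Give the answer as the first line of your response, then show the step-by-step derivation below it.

v0:inf,v1:0,v2:29,v3:55,v4:42,v5:11

step 1: dist = v0:inf,v1:0,v2:inf,v3:inf,v4:inf,v5:11
step 2: dist = v0:inf,v1:0,v2:29,v3:inf,v4:inf,v5:11
step 3: dist = v0:inf,v1:0,v2:29,v3:inf,v4:42,v5:11
step 4: dist = v0:inf,v1:0,v2:29,v3:55,v4:42,v5:11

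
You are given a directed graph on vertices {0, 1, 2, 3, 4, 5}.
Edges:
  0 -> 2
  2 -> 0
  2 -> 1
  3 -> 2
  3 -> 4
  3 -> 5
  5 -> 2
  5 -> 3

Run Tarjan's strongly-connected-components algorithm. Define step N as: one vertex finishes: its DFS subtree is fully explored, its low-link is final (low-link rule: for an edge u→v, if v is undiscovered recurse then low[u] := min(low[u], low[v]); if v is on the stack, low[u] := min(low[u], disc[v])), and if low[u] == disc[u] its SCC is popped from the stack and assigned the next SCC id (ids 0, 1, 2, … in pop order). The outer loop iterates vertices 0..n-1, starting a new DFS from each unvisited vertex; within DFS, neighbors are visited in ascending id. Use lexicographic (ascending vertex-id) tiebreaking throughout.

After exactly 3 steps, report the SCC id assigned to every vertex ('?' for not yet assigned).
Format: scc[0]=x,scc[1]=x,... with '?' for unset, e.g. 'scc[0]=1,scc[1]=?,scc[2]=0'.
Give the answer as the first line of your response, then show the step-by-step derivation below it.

scc[0]=1,scc[1]=0,scc[2]=1,scc[3]=?,scc[4]=?,scc[5]=?

step 1: low=(low[0]=0,low[1]=2,low[2]=0,low[3]=?,low[4]=?,low[5]=?); scc=(scc[0]=?,scc[1]=0,scc[2]=?,scc[3]=?,scc[4]=?,scc[5]=?)
step 2: low=(low[0]=0,low[1]=2,low[2]=0,low[3]=?,low[4]=?,low[5]=?); scc=(scc[0]=?,scc[1]=0,scc[2]=?,scc[3]=?,scc[4]=?,scc[5]=?)
step 3: low=(low[0]=0,low[1]=2,low[2]=0,low[3]=?,low[4]=?,low[5]=?); scc=(scc[0]=1,scc[1]=0,scc[2]=1,scc[3]=?,scc[4]=?,scc[5]=?)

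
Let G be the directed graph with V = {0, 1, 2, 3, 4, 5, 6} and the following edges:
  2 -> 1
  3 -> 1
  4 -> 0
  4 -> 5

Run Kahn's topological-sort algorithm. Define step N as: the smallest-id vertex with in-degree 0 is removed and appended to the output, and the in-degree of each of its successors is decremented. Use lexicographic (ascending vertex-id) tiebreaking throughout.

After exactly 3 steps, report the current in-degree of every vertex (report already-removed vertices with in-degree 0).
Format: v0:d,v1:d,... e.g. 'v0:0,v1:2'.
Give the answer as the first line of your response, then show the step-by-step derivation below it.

v0:1,v1:0,v2:0,v3:0,v4:0,v5:1,v6:0

step 1: output 2; order=[2]; indeg=(1,1,0,0,0,1,0)
step 2: output 3; order=[2,3]; indeg=(1,0,0,0,0,1,0)
step 3: output 1; order=[2,3,1]; indeg=(1,0,0,0,0,1,0)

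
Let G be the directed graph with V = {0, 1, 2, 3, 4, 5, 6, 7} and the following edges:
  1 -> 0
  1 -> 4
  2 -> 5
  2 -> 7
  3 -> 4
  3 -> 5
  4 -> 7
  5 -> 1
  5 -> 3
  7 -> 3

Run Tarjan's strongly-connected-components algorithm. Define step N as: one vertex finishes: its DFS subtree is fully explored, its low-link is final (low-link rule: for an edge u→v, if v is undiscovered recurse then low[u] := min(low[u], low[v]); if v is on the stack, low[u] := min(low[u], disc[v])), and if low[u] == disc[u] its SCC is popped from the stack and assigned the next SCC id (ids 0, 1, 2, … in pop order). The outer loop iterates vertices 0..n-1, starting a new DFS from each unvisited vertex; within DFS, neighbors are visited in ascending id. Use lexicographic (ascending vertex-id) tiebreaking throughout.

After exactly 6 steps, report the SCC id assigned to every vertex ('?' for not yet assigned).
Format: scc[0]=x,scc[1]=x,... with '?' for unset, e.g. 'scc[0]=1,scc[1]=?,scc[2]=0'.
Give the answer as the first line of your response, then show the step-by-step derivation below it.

scc[0]=0,scc[1]=1,scc[2]=?,scc[3]=1,scc[4]=1,scc[5]=1,scc[6]=?,scc[7]=1

step 1: low=(low[0]=0,low[1]=?,low[2]=?,low[3]=?,low[4]=?,low[5]=?,low[6]=?,low[7]=?); scc=(scc[0]=0,scc[1]=?,scc[2]=?,scc[3]=?,scc[4]=?,scc[5]=?,scc[6]=?,scc[7]=?)
step 2: low=(low[0]=0,low[1]=1,low[2]=?,low[3]=2,low[4]=2,low[5]=1,low[6]=?,low[7]=3); scc=(scc[0]=0,scc[1]=?,scc[2]=?,scc[3]=?,scc[4]=?,scc[5]=?,scc[6]=?,scc[7]=?)
step 3: low=(low[0]=0,low[1]=1,low[2]=?,low[3]=1,low[4]=2,low[5]=1,low[6]=?,low[7]=3); scc=(scc[0]=0,scc[1]=?,scc[2]=?,scc[3]=?,scc[4]=?,scc[5]=?,scc[6]=?,scc[7]=?)
step 4: low=(low[0]=0,low[1]=1,low[2]=?,low[3]=1,low[4]=2,low[5]=1,low[6]=?,low[7]=1); scc=(scc[0]=0,scc[1]=?,scc[2]=?,scc[3]=?,scc[4]=?,scc[5]=?,scc[6]=?,scc[7]=?)
step 5: low=(low[0]=0,low[1]=1,low[2]=?,low[3]=1,low[4]=1,low[5]=1,low[6]=?,low[7]=1); scc=(scc[0]=0,scc[1]=?,scc[2]=?,scc[3]=?,scc[4]=?,scc[5]=?,scc[6]=?,scc[7]=?)
step 6: low=(low[0]=0,low[1]=1,low[2]=?,low[3]=1,low[4]=1,low[5]=1,low[6]=?,low[7]=1); scc=(scc[0]=0,scc[1]=1,scc[2]=?,scc[3]=1,scc[4]=1,scc[5]=1,scc[6]=?,scc[7]=1)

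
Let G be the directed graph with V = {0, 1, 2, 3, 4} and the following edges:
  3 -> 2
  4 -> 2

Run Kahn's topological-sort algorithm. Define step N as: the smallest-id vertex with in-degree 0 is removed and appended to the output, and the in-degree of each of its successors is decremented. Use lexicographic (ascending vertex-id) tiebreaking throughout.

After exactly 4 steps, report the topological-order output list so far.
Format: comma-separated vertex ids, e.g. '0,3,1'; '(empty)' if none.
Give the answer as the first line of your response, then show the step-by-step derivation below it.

0,1,3,4

step 1: output 0; order=[0]; indeg=(0,0,2,0,0)
step 2: output 1; order=[0,1]; indeg=(0,0,2,0,0)
step 3: output 3; order=[0,1,3]; indeg=(0,0,1,0,0)
step 4: output 4; order=[0,1,3,4]; indeg=(0,0,0,0,0)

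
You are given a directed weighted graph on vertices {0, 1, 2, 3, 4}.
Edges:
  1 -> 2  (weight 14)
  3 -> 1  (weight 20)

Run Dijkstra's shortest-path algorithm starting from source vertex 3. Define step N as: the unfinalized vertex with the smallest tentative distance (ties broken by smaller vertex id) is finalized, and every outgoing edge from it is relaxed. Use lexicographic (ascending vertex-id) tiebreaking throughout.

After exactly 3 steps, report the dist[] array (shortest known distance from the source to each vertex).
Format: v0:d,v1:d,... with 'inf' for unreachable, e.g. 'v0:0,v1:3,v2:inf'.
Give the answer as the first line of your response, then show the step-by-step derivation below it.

v0:inf,v1:20,v2:34,v3:0,v4:inf

step 1: dist = v0:inf,v1:20,v2:inf,v3:0,v4:inf
step 2: dist = v0:inf,v1:20,v2:34,v3:0,v4:inf
step 3: dist = v0:inf,v1:20,v2:34,v3:0,v4:inf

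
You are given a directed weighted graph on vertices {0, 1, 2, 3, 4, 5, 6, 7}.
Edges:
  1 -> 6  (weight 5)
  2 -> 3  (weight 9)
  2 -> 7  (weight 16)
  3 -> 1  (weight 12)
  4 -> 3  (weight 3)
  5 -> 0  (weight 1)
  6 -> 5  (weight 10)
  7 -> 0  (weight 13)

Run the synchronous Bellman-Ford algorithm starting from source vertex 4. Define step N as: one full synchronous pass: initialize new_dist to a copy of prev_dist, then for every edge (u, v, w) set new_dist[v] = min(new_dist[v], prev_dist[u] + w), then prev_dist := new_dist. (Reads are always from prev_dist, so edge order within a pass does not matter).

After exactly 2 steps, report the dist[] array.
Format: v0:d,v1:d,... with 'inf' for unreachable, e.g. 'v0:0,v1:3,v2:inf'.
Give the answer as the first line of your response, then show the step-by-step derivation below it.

v0:inf,v1:15,v2:inf,v3:3,v4:0,v5:inf,v6:inf,v7:inf

step 1: dist = v0:inf,v1:inf,v2:inf,v3:3,v4:0,v5:inf,v6:inf,v7:inf
step 2: dist = v0:inf,v1:15,v2:inf,v3:3,v4:0,v5:inf,v6:inf,v7:inf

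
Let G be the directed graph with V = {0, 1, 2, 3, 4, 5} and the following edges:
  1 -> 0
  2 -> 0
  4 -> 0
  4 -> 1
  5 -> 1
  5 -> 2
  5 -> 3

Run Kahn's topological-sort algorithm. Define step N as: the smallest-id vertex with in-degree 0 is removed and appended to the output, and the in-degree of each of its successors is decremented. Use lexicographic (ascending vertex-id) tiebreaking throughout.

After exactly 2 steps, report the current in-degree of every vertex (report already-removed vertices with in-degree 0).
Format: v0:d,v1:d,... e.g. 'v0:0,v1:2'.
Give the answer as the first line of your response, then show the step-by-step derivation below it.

v0:2,v1:0,v2:0,v3:0,v4:0,v5:0

step 1: output 4; order=[4]; indeg=(2,1,1,1,0,0)
step 2: output 5; order=[4,5]; indeg=(2,0,0,0,0,0)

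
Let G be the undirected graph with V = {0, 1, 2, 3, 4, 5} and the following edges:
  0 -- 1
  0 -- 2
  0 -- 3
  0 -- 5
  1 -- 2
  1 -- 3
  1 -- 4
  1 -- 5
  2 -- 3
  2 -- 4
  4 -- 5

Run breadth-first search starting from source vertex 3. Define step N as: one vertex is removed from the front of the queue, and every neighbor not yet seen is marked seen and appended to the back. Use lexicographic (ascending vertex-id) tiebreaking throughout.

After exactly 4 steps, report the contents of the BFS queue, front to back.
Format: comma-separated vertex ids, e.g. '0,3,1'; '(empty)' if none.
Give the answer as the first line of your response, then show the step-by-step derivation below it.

5,4

step 1: dequeue 3; queue=[0,1,2]; order=3
step 2: dequeue 0; queue=[1,2,5]; order=3,0
step 3: dequeue 1; queue=[2,5,4]; order=3,0,1
step 4: dequeue 2; queue=[5,4]; order=3,0,1,2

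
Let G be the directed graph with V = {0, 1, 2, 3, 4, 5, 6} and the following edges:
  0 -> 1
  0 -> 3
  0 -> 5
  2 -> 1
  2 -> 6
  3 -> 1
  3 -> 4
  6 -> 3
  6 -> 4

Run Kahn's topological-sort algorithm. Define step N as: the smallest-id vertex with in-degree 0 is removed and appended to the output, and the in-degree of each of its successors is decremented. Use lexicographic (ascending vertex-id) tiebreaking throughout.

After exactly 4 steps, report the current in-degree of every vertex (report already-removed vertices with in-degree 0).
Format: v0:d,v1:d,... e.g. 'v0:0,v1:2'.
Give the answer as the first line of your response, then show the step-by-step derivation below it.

v0:0,v1:1,v2:0,v3:0,v4:1,v5:0,v6:0

step 1: output 0; order=[0]; indeg=(0,2,0,1,2,0,1)
step 2: output 2; order=[0,2]; indeg=(0,1,0,1,2,0,0)
step 3: output 5; order=[0,2,5]; indeg=(0,1,0,1,2,0,0)
step 4: output 6; order=[0,2,5,6]; indeg=(0,1,0,0,1,0,0)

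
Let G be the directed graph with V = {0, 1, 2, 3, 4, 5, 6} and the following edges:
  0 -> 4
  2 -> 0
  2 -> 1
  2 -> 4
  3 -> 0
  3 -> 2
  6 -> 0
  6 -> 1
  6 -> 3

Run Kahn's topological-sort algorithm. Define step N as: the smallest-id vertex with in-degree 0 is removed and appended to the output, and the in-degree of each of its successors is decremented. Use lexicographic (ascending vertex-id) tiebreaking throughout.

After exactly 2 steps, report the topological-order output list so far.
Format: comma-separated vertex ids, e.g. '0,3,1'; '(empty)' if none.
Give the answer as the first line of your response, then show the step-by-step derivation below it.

5,6

step 1: output 5; order=[5]; indeg=(3,2,1,1,2,0,0)
step 2: output 6; order=[5,6]; indeg=(2,1,1,0,2,0,0)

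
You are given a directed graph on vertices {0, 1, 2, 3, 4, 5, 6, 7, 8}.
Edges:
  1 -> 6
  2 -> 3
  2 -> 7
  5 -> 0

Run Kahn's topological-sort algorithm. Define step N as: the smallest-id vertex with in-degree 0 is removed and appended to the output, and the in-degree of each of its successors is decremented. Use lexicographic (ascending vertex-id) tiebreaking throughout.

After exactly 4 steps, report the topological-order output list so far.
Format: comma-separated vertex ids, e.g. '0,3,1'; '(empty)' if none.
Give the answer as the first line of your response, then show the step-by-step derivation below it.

1,2,3,4

step 1: output 1; order=[1]; indeg=(1,0,0,1,0,0,0,1,0)
step 2: output 2; order=[1,2]; indeg=(1,0,0,0,0,0,0,0,0)
step 3: output 3; order=[1,2,3]; indeg=(1,0,0,0,0,0,0,0,0)
step 4: output 4; order=[1,2,3,4]; indeg=(1,0,0,0,0,0,0,0,0)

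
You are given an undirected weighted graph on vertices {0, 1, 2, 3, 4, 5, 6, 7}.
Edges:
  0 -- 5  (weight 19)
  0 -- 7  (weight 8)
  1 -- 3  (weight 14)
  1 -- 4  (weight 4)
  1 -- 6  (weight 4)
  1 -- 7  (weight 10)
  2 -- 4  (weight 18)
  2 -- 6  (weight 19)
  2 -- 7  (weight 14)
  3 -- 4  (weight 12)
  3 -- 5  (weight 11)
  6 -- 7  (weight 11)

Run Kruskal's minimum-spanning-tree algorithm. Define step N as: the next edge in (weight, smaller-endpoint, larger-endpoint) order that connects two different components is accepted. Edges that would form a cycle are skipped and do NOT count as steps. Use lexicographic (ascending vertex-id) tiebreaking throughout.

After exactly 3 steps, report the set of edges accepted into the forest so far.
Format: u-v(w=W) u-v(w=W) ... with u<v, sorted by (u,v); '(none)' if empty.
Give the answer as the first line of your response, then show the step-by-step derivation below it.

0-7(w=8) 1-4(w=4) 1-6(w=4)

step 1: add edge 1-4 (w=4); MST = {1-4(w=4)}
step 2: add edge 1-6 (w=4); MST = {1-4(w=4) 1-6(w=4)}
step 3: add edge 0-7 (w=8); MST = {0-7(w=8) 1-4(w=4) 1-6(w=4)}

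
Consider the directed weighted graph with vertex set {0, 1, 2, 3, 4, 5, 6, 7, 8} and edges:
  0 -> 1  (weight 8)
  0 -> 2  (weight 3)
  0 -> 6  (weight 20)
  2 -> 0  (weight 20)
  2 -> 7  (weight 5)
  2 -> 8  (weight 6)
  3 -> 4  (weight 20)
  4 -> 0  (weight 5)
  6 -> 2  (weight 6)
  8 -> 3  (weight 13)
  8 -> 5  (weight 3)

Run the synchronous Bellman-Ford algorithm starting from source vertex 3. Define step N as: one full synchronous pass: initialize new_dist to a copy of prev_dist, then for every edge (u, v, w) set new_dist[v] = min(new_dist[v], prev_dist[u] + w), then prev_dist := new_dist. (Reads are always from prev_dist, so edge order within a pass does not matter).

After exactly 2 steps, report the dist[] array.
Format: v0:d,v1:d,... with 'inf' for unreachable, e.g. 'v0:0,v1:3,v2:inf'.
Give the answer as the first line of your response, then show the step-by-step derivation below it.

v0:25,v1:inf,v2:inf,v3:0,v4:20,v5:inf,v6:inf,v7:inf,v8:inf

step 1: dist = v0:inf,v1:inf,v2:inf,v3:0,v4:20,v5:inf,v6:inf,v7:inf,v8:inf
step 2: dist = v0:25,v1:inf,v2:inf,v3:0,v4:20,v5:inf,v6:inf,v7:inf,v8:inf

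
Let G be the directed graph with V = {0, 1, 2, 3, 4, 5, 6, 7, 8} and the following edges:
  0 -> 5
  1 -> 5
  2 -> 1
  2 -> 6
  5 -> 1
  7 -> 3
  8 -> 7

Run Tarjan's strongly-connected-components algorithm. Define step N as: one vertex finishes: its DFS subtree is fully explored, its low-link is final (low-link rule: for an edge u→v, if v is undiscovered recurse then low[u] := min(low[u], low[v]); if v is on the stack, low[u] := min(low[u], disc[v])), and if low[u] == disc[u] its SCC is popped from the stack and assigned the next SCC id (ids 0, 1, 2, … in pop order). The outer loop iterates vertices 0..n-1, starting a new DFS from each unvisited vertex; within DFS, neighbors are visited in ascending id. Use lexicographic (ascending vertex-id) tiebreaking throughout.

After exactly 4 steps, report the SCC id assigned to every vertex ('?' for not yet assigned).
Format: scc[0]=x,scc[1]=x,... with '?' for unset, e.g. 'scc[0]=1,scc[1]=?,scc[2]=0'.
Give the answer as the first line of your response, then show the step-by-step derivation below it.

scc[0]=1,scc[1]=0,scc[2]=?,scc[3]=?,scc[4]=?,scc[5]=0,scc[6]=2,scc[7]=?,scc[8]=?

step 1: low=(low[0]=0,low[1]=1,low[2]=?,low[3]=?,low[4]=?,low[5]=1,low[6]=?,low[7]=?,low[8]=?); scc=(scc[0]=?,scc[1]=?,scc[2]=?,scc[3]=?,scc[4]=?,scc[5]=?,scc[6]=?,scc[7]=?,scc[8]=?)
step 2: low=(low[0]=0,low[1]=1,low[2]=?,low[3]=?,low[4]=?,low[5]=1,low[6]=?,low[7]=?,low[8]=?); scc=(scc[0]=?,scc[1]=0,scc[2]=?,scc[3]=?,scc[4]=?,scc[5]=0,scc[6]=?,scc[7]=?,scc[8]=?)
step 3: low=(low[0]=0,low[1]=1,low[2]=?,low[3]=?,low[4]=?,low[5]=1,low[6]=?,low[7]=?,low[8]=?); scc=(scc[0]=1,scc[1]=0,scc[2]=?,scc[3]=?,scc[4]=?,scc[5]=0,scc[6]=?,scc[7]=?,scc[8]=?)
step 4: low=(low[0]=0,low[1]=1,low[2]=3,low[3]=?,low[4]=?,low[5]=1,low[6]=4,low[7]=?,low[8]=?); scc=(scc[0]=1,scc[1]=0,scc[2]=?,scc[3]=?,scc[4]=?,scc[5]=0,scc[6]=2,scc[7]=?,scc[8]=?)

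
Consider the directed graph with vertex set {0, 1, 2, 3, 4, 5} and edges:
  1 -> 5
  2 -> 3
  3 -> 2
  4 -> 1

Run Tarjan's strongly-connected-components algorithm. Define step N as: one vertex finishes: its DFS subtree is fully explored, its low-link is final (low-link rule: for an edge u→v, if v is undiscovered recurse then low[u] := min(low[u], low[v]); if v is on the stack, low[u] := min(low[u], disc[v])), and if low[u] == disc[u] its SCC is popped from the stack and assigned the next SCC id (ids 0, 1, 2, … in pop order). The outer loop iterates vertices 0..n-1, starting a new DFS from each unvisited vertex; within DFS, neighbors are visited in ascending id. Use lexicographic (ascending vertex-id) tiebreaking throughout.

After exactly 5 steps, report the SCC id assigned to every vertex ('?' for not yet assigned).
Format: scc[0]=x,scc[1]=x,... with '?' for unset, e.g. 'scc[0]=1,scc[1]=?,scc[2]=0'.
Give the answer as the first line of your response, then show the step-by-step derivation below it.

scc[0]=0,scc[1]=2,scc[2]=3,scc[3]=3,scc[4]=?,scc[5]=1

step 1: low=(low[0]=0,low[1]=?,low[2]=?,low[3]=?,low[4]=?,low[5]=?); scc=(scc[0]=0,scc[1]=?,scc[2]=?,scc[3]=?,scc[4]=?,scc[5]=?)
step 2: low=(low[0]=0,low[1]=1,low[2]=?,low[3]=?,low[4]=?,low[5]=2); scc=(scc[0]=0,scc[1]=?,scc[2]=?,scc[3]=?,scc[4]=?,scc[5]=1)
step 3: low=(low[0]=0,low[1]=1,low[2]=?,low[3]=?,low[4]=?,low[5]=2); scc=(scc[0]=0,scc[1]=2,scc[2]=?,scc[3]=?,scc[4]=?,scc[5]=1)
step 4: low=(low[0]=0,low[1]=1,low[2]=3,low[3]=3,low[4]=?,low[5]=2); scc=(scc[0]=0,scc[1]=2,scc[2]=?,scc[3]=?,scc[4]=?,scc[5]=1)
step 5: low=(low[0]=0,low[1]=1,low[2]=3,low[3]=3,low[4]=?,low[5]=2); scc=(scc[0]=0,scc[1]=2,scc[2]=3,scc[3]=3,scc[4]=?,scc[5]=1)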